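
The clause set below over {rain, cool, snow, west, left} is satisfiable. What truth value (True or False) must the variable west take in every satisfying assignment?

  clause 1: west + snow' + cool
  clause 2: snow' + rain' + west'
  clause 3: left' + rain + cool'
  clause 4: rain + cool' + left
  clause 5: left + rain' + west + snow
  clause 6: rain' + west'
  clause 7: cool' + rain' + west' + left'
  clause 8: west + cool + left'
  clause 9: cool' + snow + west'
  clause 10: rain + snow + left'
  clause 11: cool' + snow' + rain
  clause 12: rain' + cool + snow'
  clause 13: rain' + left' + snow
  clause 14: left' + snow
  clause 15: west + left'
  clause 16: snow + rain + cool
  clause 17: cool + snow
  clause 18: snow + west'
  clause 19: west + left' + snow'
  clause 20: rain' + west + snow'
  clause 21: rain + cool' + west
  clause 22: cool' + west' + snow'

Suppose west = 0.
Unit clause (left') forces left = 0.
Case snow = 0:
Unit clause (rain') forces rain = 0.
Unit clause (cool') forces cool = 0.
That conflicts with the unit clause (cool).
So snow must be the other value — set snow = 1.
Unit clause (cool) forces cool = 1.
Unit clause (rain) forces rain = 1.
That conflicts with the unit clause (rain').
Either choice for snow ends in contradiction.
So every satisfying assignment has west = True.

True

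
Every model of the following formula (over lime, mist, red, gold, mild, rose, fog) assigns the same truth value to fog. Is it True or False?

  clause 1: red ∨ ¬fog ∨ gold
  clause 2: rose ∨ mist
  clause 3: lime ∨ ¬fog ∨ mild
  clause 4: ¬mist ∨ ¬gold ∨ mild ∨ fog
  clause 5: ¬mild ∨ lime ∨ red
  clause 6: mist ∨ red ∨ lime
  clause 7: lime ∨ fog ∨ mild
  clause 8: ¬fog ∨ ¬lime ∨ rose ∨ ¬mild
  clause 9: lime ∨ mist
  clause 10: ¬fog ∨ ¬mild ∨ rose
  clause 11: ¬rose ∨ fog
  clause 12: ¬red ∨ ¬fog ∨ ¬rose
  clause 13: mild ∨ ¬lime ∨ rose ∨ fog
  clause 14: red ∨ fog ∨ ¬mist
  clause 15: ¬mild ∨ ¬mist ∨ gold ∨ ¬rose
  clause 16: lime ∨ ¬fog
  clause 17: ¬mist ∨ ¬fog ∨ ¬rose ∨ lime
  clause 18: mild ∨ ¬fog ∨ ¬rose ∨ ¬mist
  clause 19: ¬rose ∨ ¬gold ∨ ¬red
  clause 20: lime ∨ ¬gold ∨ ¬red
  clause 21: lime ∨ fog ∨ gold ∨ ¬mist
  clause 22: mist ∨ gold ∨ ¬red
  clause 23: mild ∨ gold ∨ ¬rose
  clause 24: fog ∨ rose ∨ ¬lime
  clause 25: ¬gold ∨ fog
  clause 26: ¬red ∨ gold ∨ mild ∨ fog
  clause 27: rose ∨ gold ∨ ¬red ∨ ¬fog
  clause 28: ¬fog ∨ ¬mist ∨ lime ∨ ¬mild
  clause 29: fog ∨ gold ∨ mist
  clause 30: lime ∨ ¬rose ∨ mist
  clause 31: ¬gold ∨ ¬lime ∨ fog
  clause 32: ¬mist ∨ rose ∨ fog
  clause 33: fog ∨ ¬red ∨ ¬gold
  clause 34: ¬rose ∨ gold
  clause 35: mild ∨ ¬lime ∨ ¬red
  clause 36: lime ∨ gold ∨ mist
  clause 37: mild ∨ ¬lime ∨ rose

True

Suppose fog = False.
(¬rose) alone gives rose = False.
(mist) alone gives mist = True.
Now (¬mist) is unsatisfied and unit — conflict.
So every satisfying assignment has fog = True.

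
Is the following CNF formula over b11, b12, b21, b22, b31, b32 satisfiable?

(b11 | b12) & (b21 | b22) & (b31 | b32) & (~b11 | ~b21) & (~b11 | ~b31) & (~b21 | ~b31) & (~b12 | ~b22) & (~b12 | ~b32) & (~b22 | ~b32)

Branch on b11: set b11 = 1.
Unit clause (~b21) forces b21 = 0.
Unit clause (b22) forces b22 = 1.
Unit clause (~b31) forces b31 = 0.
Unit clause (b32) forces b32 = 1.
But (~b32) is also a unit clause — contradiction.
Undo b11 and try b11 = 0.
Unit clause (b12) forces b12 = 1.
Unit clause (~b22) forces b22 = 0.
Unit clause (b21) forces b21 = 1.
Unit clause (~b31) forces b31 = 0.
Unit clause (b32) forces b32 = 1.
But (~b32) is also a unit clause — contradiction.
Both values of b11 lead to a conflict.
No assignment satisfies every clause.

Unsatisfiable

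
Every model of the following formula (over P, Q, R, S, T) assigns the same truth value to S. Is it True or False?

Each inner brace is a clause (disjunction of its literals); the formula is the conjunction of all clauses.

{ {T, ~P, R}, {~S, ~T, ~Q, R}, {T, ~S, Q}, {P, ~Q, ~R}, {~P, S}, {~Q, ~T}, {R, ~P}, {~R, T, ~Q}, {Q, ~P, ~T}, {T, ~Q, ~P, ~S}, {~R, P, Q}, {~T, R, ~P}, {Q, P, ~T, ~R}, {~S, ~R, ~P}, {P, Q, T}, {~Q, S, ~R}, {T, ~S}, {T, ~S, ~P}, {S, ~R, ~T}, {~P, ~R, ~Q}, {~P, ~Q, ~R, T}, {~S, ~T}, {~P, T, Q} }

False

Suppose S = 1.
The clause (T) is unit, so T = 1.
But (~T) is also a unit clause — contradiction.
So every satisfying assignment has S = False.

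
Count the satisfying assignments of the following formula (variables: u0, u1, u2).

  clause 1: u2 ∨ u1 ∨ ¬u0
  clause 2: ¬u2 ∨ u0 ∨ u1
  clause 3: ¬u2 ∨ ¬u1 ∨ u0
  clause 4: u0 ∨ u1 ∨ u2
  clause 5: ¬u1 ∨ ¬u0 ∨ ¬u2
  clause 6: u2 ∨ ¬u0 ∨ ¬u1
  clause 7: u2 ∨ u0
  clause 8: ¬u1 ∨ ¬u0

1

There are 2^3 = 8 truth assignments over (u0, u1, u2).
Split on u0. With u0 = True, the clauses containing u0 are satisfied and ¬u0 drops from the rest; 1 of the 2^2 = 4 assignments to the other variables satisfy what remains.
With u0 = False, by the same count on the reduced clause set, 0 assignments work.
Total: 1 + 0 = 1.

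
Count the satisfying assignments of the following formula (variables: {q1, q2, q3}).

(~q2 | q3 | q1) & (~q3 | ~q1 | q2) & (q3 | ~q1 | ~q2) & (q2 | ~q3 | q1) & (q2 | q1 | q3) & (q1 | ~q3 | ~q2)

2

There are 2^3 = 8 truth assignments over (q1, q2, q3).
Split on q1. With q1 = 1, the clauses containing q1 are satisfied and ~q1 drops from the rest; 2 of the 2^2 = 4 assignments to the other variables satisfy what remains.
With q1 = 0, by the same count on the reduced clause set, 0 assignments work.
Total: 2 + 0 = 2.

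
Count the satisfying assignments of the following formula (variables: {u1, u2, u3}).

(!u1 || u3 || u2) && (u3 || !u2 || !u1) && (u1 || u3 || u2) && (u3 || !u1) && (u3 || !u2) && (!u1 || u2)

3

There are 2^3 = 8 truth assignments over (u1, u2, u3).
Check each against the 6 clauses (columns in the order u1, u2, u3):
  F F F  ✗ fails (u1 || u3 || u2)
  F F T  ✓ satisfies all
  F T F  ✗ fails (u3 || !u2)
  F T T  ✓ satisfies all
  T F F  ✗ fails (!u1 || u3 || u2)
  T F T  ✗ fails (!u1 || u2)
  T T F  ✗ fails (u3 || !u2 || !u1)
  T T T  ✓ satisfies all
3 of the 8 rows are models.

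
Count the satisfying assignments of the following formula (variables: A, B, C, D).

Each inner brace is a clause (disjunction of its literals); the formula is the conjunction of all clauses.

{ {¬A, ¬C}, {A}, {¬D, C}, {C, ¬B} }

1

There are 2^4 = 16 truth assignments over (A, B, C, D).
Check each against the 4 clauses (columns in the order A, B, C, D):
  F F F F  ✗ fails (A)
  F F F T  ✗ fails (A)
  F F T F  ✗ fails (A)
  F F T T  ✗ fails (A)
  F T F F  ✗ fails (A)
  F T F T  ✗ fails (A)
  F T T F  ✗ fails (A)
  F T T T  ✗ fails (A)
  T F F F  ✓ satisfies all
  T F F T  ✗ fails (¬D ∨ C)
  T F T F  ✗ fails (¬A ∨ ¬C)
  T F T T  ✗ fails (¬A ∨ ¬C)
  T T F F  ✗ fails (C ∨ ¬B)
  T T F T  ✗ fails (¬D ∨ C)
  T T T F  ✗ fails (¬A ∨ ¬C)
  T T T T  ✗ fails (¬A ∨ ¬C)
1 of the 16 rows is a model.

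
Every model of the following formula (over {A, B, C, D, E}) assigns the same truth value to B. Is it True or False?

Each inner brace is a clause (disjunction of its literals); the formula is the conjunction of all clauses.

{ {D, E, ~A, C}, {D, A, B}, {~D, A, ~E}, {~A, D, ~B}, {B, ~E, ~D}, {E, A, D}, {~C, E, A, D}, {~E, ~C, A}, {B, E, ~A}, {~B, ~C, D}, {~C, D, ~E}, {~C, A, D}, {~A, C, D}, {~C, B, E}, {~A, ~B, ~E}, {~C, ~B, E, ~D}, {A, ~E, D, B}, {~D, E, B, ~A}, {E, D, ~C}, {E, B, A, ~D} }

Suppose B = 0.
Suppose D = 1.
(~E) alone gives E = 0.
(~A) alone gives A = 0.
Now (A) is unsatisfied and unit — conflict.
Undo D and try D = 0.
(A) alone gives A = 1.
(E) alone gives E = 1.
(~C) alone gives C = 0.
Now (C) is unsatisfied and unit — conflict.
Both values of D lead to a conflict.
So every satisfying assignment has B = True.

True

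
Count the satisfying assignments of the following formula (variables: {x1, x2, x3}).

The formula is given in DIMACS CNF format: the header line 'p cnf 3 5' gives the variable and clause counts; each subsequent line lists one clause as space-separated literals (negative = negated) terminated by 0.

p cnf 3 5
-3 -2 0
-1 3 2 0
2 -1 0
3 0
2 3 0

There are 2^3 = 8 truth assignments over (x1, x2, x3).
Split on x2. With x2 = True, the clauses containing x2 are satisfied and ¬x2 drops from the rest; 0 of the 2^2 = 4 assignments to the other variables satisfy what remains.
With x2 = False, by the same count on the reduced clause set, 1 assignment works.
(One model: x1=F, x2=F, x3=T.)
Total: 0 + 1 = 1.

1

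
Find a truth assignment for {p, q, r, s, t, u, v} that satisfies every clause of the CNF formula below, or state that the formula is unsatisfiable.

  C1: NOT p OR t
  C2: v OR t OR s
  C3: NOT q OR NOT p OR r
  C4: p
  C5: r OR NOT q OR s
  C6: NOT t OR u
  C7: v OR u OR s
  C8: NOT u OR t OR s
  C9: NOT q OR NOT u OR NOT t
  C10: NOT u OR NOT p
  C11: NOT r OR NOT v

UNSATISFIABLE

The clause (p) is unit, so p = true.
The clause (t) is unit, so t = true.
The clause (u) is unit, so u = true.
Now (NOT u) is unsatisfied and unit — conflict.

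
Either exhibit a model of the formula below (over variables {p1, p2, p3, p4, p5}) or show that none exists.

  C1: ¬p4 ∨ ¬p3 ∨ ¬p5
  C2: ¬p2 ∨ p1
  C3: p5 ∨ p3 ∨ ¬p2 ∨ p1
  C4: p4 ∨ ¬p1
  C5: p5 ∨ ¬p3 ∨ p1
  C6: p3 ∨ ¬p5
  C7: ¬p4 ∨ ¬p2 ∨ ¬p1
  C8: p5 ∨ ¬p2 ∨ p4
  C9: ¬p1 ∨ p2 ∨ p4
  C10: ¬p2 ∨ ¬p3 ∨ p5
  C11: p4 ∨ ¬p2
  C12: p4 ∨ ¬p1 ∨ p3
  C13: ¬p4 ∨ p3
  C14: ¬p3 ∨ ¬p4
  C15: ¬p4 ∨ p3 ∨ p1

Case p2 = False:
Case p4 = False:
From the singleton clause (¬p1), p1 = False.
Case p5 = False:
From the singleton clause (¬p3), p3 = False.
All clauses are satisfied.

p1: False, p2: False, p3: False, p4: False, p5: False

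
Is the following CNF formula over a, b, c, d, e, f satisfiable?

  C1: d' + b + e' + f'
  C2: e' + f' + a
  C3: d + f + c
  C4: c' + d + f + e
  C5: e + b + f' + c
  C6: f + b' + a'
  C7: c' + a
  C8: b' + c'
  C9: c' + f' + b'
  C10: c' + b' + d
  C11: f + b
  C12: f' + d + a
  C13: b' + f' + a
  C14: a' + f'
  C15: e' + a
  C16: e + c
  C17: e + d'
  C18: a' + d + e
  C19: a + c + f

Try c = 0.
(e) alone gives e = 1.
(a) alone gives a = 1.
(f') alone gives f = 0.
(d) alone gives d = 1.
(b') alone gives b = 0.
But (b) is also a unit clause — contradiction.
That branch fails; take c = 1 instead.
(a) alone gives a = 1.
(b') alone gives b = 0.
(f) alone gives f = 1.
But (f') is also a unit clause — contradiction.
Neither c = 1 nor c = 0 works.
No assignment satisfies every clause.

Unsatisfiable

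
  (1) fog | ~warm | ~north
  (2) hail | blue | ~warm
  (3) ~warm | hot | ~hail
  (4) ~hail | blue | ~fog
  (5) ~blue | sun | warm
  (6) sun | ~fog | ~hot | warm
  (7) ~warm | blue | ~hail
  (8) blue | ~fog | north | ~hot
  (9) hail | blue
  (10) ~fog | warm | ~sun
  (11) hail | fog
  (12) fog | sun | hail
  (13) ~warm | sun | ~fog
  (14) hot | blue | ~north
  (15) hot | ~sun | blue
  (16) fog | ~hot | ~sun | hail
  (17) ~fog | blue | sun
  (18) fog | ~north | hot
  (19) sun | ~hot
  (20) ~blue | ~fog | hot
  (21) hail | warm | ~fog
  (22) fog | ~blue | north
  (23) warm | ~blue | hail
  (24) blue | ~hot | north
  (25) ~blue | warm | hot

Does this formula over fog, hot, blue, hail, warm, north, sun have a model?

Branch on hail: set hail = 0.
From the singleton clause (blue), blue = 1.
From the singleton clause (fog), fog = 1.
From the singleton clause (hot), hot = 1.
From the singleton clause (sun), sun = 1.
From the singleton clause (warm), warm = 1.
All clauses hold; north can take either value.
A satisfying assignment: fog ↦ 1; hot ↦ 1; blue ↦ 1; hail ↦ 0; warm ↦ 1; north ↦ 0; sun ↦ 1.

Yes, satisfiable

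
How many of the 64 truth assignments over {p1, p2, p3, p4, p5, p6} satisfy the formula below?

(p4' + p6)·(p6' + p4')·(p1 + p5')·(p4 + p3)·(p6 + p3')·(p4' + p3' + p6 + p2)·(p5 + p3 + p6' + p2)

6

There are 2^6 = 64 truth assignments over (p1, p2, p3, p4, p5, p6).
Split on p6. With p6 = 1, the clauses containing p6 are satisfied and p6' drops from the rest; 6 of the 2^5 = 32 assignments to the other variables satisfy what remains.
With p6 = 0, by the same count on the reduced clause set, 0 assignments work.
(One model: p1=F, p2=F, p3=T, p4=F, p5=F, p6=T.)
Total: 6 + 0 = 6.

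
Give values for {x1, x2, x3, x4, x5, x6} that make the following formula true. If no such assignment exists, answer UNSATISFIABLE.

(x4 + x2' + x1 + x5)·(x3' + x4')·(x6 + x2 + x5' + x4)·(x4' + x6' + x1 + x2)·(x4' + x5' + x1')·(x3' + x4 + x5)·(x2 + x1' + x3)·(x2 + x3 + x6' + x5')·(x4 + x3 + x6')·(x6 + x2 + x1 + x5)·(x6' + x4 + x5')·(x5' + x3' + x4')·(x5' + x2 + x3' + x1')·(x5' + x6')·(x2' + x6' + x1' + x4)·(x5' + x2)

Case x3 = 0:
Case x2 = 1:
Case x4 = 1:
Case x5 = 0:
All clauses hold; x1, x6 can take either value.

x1=1; x2=1; x3=0; x4=1; x5=0; x6=1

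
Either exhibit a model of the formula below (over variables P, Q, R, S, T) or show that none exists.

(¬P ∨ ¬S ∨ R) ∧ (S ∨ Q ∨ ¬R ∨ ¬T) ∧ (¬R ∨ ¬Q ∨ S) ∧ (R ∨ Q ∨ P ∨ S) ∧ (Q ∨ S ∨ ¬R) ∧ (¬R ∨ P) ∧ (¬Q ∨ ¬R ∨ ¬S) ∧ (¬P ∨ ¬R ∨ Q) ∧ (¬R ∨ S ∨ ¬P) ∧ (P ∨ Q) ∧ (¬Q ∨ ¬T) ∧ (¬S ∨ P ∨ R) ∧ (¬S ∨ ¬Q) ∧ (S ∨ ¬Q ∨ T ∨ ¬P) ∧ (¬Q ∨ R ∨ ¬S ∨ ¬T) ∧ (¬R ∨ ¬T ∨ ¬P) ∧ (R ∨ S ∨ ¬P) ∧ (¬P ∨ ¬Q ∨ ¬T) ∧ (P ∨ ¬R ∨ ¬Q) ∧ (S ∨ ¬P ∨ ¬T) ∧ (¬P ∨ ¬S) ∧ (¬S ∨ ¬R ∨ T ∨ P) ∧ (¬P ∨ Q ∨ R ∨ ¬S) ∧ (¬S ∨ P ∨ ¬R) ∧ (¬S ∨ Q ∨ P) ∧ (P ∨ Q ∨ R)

P: False; Q: True; R: False; S: False; T: False

Branch on R: set R = False.
Branch on P: set P = False.
Unit clause (Q) forces Q = True.
Unit clause (¬T) forces T = False.
Unit clause (¬S) forces S = False.
This assignment satisfies each clause.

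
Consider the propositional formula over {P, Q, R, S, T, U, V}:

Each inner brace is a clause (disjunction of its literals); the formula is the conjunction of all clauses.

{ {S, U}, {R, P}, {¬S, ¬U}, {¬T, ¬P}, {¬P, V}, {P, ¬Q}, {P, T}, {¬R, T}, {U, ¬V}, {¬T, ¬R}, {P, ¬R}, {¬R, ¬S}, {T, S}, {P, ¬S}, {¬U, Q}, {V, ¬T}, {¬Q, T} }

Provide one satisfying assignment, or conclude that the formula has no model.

UNSATISFIABLE

Suppose S = True.
From the singleton clause (¬U), U = False.
From the singleton clause (¬V), V = False.
From the singleton clause (¬P), P = False.
That conflicts with the unit clause (P).
Backtrack on S: now try S = False.
From the singleton clause (U), U = True.
From the singleton clause (T), T = True.
From the singleton clause (¬P), P = False.
From the singleton clause (R), R = True.
That conflicts with the unit clause (¬R).
Either choice for S ends in contradiction.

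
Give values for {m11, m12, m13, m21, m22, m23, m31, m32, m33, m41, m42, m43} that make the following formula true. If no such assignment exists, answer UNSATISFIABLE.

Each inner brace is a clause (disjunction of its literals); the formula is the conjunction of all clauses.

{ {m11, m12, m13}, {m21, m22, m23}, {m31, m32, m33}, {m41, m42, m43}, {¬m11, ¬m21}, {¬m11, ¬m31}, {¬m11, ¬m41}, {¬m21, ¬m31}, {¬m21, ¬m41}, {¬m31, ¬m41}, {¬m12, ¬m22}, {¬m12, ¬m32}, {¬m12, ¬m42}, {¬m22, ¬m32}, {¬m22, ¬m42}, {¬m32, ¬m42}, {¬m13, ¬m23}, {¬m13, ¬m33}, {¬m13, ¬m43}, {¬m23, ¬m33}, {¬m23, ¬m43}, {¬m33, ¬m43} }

Branch on m11: set m11 = False.
Branch on m12: set m12 = True.
(¬m22) alone gives m22 = False.
(¬m32) alone gives m32 = False.
(¬m42) alone gives m42 = False.
Branch on m21: set m21 = True.
(¬m31) alone gives m31 = False.
(m33) alone gives m33 = True.
(¬m41) alone gives m41 = False.
(m43) alone gives m43 = True.
Now (¬m43) is unsatisfied and unit — conflict.
Undo m21 and try m21 = False.
(m23) alone gives m23 = True.
(¬m13) alone gives m13 = False.
(¬m33) alone gives m33 = False.
(m31) alone gives m31 = True.
(¬m41) alone gives m41 = False.
(m43) alone gives m43 = True.
Now (¬m43) is unsatisfied and unit — conflict.
Neither m21 = True nor m21 = False works.
Undo m12 and try m12 = False.
(m13) alone gives m13 = True.
(¬m23) alone gives m23 = False.
(¬m33) alone gives m33 = False.
(¬m43) alone gives m43 = False.
Branch on m21: set m21 = True.
(¬m31) alone gives m31 = False.
(m32) alone gives m32 = True.
(¬m41) alone gives m41 = False.
(m42) alone gives m42 = True.
Now (¬m42) is unsatisfied and unit — conflict.
Undo m21 and try m21 = False.
(m22) alone gives m22 = True.
(¬m32) alone gives m32 = False.
(m31) alone gives m31 = True.
(¬m41) alone gives m41 = False.
(m42) alone gives m42 = True.
Now (¬m42) is unsatisfied and unit — conflict.
Neither m21 = True nor m21 = False works.
Neither m12 = True nor m12 = False works.
Undo m11 and try m11 = True.
(¬m21) alone gives m21 = False.
(¬m31) alone gives m31 = False.
(¬m41) alone gives m41 = False.
Branch on m22: set m22 = True.
(¬m12) alone gives m12 = False.
(¬m32) alone gives m32 = False.
(m33) alone gives m33 = True.
(¬m42) alone gives m42 = False.
(m43) alone gives m43 = True.
Now (¬m43) is unsatisfied and unit — conflict.
Undo m22 and try m22 = False.
(m23) alone gives m23 = True.
(¬m13) alone gives m13 = False.
(¬m33) alone gives m33 = False.
(m32) alone gives m32 = True.
(¬m12) alone gives m12 = False.
(¬m42) alone gives m42 = False.
(m43) alone gives m43 = True.
Now (¬m43) is unsatisfied and unit — conflict.
Neither m22 = True nor m22 = False works.
Neither m11 = True nor m11 = False works.

UNSATISFIABLE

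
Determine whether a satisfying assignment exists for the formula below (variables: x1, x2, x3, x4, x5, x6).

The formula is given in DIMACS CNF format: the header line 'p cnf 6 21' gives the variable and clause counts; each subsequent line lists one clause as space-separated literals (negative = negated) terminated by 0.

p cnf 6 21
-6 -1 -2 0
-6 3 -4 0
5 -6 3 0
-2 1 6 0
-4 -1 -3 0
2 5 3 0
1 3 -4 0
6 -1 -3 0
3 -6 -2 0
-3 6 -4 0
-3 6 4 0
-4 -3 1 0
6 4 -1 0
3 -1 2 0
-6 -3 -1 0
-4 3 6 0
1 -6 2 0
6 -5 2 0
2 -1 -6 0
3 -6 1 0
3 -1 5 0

Satisfiable

Branch on x6: set x6 = True.
Branch on x1: set x1 = False.
Unit clause (x2) forces x2 = True.
Unit clause (x3) forces x3 = True.
Unit clause (¬x4) forces x4 = False.
Every clause is now satisfied; x5 is unconstrained.
A satisfying assignment: x1 ↦ False, x2 ↦ True, x3 ↦ True, x4 ↦ False, x5 ↦ False, x6 ↦ True.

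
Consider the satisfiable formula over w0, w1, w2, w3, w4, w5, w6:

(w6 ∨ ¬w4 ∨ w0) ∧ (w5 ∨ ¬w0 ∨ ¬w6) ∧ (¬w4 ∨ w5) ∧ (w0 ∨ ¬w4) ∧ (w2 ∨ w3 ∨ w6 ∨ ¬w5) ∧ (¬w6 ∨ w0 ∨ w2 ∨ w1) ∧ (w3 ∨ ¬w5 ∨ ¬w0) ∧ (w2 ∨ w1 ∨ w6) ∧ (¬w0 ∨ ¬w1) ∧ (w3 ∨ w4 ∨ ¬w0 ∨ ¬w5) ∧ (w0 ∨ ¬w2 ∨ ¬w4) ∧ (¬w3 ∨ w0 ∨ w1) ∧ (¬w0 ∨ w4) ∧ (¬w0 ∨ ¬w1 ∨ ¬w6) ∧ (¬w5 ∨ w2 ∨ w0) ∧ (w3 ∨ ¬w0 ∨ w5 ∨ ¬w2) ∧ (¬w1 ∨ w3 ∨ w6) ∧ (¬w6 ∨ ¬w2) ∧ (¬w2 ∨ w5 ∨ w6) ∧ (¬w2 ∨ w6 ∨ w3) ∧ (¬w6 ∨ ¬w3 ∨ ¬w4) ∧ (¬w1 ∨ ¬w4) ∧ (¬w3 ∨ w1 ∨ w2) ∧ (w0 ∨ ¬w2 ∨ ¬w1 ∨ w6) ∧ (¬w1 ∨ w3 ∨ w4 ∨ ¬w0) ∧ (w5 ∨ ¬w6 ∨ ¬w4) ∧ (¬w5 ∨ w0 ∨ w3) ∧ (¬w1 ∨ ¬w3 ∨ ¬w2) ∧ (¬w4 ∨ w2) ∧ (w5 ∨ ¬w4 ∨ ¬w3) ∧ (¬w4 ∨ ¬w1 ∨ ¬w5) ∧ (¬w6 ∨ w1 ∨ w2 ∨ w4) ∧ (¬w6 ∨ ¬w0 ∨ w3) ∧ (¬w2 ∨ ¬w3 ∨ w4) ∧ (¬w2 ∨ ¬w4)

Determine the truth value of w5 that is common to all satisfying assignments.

Suppose w5 = True.
Branch on w0: set w0 = True.
(w3) alone gives w3 = True.
(¬w1) alone gives w1 = False.
(w4) alone gives w4 = True.
(¬w6) alone gives w6 = False.
(w2) alone gives w2 = True.
But (¬w2) is also a unit clause — contradiction.
Undo w0 and try w0 = False.
(¬w4) alone gives w4 = False.
(w2) alone gives w2 = True.
(¬w6) alone gives w6 = False.
(w3) alone gives w3 = True.
But (¬w3) is also a unit clause — contradiction.
Either choice for w0 ends in contradiction.
So every satisfying assignment has w5 = False.

False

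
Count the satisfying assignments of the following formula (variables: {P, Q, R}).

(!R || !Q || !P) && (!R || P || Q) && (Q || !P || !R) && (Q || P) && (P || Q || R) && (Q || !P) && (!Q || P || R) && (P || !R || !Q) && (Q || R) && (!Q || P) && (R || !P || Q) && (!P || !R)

There are 2^3 = 8 truth assignments over (P, Q, R).
Split on P. With P = true, the clauses containing P are satisfied and !P drops from the rest; 1 of the 2^2 = 4 assignments to the other variables satisfy what remains.
With P = false, by the same count on the reduced clause set, 0 assignments work.
Total: 1 + 0 = 1.

1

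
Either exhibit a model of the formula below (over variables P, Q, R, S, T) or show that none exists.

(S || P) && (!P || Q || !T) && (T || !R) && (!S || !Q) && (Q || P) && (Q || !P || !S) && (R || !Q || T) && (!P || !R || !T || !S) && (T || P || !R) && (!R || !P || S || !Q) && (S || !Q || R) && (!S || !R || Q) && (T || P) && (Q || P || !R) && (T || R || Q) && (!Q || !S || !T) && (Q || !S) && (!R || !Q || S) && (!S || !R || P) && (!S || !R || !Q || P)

Try S = true.
(!Q) alone gives Q = false.
But (Q) is also a unit clause — contradiction.
Backtrack on S: now try S = false.
(P) alone gives P = true.
Try Q = true.
(!R) alone gives R = false.
But (R) is also a unit clause — contradiction.
Backtrack on Q: now try Q = false.
(!T) alone gives T = false.
(!R) alone gives R = false.
But (R) is also a unit clause — contradiction.
Neither Q = true nor Q = false works.
Neither S = true nor S = false works.

UNSATISFIABLE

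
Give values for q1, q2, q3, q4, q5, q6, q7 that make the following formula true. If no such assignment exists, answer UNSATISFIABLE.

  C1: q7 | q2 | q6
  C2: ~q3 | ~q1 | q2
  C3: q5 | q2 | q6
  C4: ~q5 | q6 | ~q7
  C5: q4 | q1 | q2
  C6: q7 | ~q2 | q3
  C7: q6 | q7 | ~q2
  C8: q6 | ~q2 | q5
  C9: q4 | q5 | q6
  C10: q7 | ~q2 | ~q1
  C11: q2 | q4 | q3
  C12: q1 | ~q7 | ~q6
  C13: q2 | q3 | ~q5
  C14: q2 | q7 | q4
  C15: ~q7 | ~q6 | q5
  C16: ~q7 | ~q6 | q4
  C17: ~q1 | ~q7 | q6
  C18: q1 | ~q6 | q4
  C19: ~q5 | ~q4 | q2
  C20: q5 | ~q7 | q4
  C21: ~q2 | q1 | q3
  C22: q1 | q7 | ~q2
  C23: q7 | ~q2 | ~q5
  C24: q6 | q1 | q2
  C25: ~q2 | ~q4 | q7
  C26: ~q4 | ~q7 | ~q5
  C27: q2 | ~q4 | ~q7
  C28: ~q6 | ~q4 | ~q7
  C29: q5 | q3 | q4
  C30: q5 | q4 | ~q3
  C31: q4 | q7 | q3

q1=0,  q2=0,  q3=0,  q4=1,  q5=0,  q6=1,  q7=0

Try q7 = 0.
Try q2 = 0.
The clause (q6) is unit, so q6 = 1.
The clause (q4) is unit, so q4 = 1.
The clause (~q5) is unit, so q5 = 0.
Try q3 = 0.
All clauses hold; q1 can take either value.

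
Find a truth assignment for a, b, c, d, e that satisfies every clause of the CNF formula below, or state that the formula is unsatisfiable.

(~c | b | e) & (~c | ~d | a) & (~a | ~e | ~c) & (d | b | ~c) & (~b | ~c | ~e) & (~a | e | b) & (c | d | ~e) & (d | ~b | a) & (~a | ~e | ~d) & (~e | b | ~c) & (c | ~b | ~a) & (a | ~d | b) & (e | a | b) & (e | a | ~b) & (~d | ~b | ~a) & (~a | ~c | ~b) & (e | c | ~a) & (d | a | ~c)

a ↦ 0,  b ↦ 1,  c ↦ 0,  d ↦ 1,  e ↦ 1

Try c = 0.
Try d = 1.
Try a = 0.
From the singleton clause (b), b = 1.
From the singleton clause (e), e = 1.
All clauses are satisfied.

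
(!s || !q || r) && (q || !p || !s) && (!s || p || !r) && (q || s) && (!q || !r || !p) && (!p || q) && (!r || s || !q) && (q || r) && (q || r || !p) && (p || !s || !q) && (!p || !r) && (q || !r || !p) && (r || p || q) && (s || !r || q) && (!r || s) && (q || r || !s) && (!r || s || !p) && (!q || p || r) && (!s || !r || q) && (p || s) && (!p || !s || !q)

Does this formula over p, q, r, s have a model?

Satisfiable

Branch on q: set q = true.
Branch on s: set s = false.
The clause (!r) is unit, so r = false.
The clause (p) is unit, so p = true.
All clauses are satisfied.
A satisfying assignment: p ↦ true, q ↦ true, r ↦ false, s ↦ false.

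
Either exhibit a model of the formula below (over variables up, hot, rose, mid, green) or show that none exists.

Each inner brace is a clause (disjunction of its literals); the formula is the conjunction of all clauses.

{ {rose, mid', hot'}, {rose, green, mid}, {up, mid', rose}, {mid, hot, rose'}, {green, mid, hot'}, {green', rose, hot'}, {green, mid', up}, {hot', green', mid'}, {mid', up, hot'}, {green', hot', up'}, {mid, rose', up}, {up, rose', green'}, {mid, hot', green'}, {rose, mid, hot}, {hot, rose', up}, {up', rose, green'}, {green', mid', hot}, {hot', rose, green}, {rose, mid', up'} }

up ↦ 1, hot ↦ 1, rose ↦ 1, mid ↦ 1, green ↦ 0

Case rose = 1:
Case mid = 1:
Case green = 0:
Unit clause (up) forces up = 1.
No clause remains; hot is free.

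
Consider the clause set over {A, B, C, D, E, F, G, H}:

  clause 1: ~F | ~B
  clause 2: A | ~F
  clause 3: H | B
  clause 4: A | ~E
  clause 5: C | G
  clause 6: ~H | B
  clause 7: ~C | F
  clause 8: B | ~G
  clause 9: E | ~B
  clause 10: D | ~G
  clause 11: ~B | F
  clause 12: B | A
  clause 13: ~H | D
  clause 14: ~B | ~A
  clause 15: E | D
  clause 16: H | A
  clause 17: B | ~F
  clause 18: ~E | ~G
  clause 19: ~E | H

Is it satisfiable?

Case F = 0:
From the singleton clause (~C), C = 0.
From the singleton clause (G), G = 1.
From the singleton clause (B), B = 1.
That conflicts with the unit clause (~B).
Backtrack on F: now try F = 1.
From the singleton clause (~B), B = 0.
That conflicts with the unit clause (B).
Either choice for F ends in contradiction.
No assignment satisfies every clause.

No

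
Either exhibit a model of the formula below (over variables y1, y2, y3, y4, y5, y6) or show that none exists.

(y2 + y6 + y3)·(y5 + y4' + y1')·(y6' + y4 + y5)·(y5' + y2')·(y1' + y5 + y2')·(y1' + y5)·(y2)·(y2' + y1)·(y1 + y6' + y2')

UNSATISFIABLE

(y2) alone gives y2 = 1.
(y5') alone gives y5 = 0.
(y1') alone gives y1 = 0.
That conflicts with the unit clause (y1).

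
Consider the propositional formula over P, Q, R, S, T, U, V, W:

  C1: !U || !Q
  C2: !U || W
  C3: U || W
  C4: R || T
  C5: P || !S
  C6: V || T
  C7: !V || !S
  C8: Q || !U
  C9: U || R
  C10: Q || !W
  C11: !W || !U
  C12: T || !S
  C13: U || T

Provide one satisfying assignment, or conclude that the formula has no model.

Suppose U = false.
The clause (W) is unit, so W = true.
The clause (R) is unit, so R = true.
The clause (Q) is unit, so Q = true.
The clause (T) is unit, so T = true.
Suppose P = true.
Suppose V = true.
The clause (!S) is unit, so S = false.
All clauses are satisfied.

P: true; Q: true; R: true; S: false; T: true; U: false; V: true; W: true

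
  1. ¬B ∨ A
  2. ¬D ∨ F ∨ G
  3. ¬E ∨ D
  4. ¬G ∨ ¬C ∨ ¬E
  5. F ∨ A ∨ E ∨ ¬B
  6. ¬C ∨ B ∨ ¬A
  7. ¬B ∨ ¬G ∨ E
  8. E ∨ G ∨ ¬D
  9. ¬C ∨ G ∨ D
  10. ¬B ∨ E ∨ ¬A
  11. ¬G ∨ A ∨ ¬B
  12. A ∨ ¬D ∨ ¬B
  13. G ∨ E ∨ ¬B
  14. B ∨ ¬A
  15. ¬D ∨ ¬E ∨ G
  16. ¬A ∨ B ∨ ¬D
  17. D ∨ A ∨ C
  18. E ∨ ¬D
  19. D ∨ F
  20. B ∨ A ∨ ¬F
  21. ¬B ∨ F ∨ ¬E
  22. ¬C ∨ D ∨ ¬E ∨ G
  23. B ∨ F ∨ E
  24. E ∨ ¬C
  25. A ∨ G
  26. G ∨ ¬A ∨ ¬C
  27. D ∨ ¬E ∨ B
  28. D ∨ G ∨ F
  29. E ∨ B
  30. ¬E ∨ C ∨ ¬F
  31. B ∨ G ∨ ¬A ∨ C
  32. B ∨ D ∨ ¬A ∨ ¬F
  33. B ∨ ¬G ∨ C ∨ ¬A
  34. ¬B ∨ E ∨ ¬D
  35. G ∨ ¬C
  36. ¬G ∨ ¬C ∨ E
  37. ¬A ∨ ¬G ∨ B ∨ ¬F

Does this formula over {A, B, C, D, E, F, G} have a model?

Yes, satisfiable

Case B = False:
From the singleton clause (¬A), A = False.
From the singleton clause (¬F), F = False.
From the singleton clause (D), D = True.
From the singleton clause (G), G = True.
From the singleton clause (E), E = True.
From the singleton clause (¬C), C = False.
Every clause now holds.
A satisfying assignment: A ↦ False; B ↦ False; C ↦ False; D ↦ True; E ↦ True; F ↦ False; G ↦ True.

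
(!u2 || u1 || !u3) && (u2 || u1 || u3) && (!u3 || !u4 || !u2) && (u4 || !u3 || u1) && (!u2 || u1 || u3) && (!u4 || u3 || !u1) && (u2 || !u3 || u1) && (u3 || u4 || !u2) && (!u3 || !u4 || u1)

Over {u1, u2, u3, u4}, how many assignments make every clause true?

4

There are 2^4 = 16 truth assignments over (u1, u2, u3, u4).
Split on u2. With u2 = true, the clauses containing u2 are satisfied and !u2 drops from the rest; 1 of the 2^3 = 8 assignments to the other variables satisfy what remains.
With u2 = false, by the same count on the reduced clause set, 3 assignments work.
Total: 1 + 3 = 4.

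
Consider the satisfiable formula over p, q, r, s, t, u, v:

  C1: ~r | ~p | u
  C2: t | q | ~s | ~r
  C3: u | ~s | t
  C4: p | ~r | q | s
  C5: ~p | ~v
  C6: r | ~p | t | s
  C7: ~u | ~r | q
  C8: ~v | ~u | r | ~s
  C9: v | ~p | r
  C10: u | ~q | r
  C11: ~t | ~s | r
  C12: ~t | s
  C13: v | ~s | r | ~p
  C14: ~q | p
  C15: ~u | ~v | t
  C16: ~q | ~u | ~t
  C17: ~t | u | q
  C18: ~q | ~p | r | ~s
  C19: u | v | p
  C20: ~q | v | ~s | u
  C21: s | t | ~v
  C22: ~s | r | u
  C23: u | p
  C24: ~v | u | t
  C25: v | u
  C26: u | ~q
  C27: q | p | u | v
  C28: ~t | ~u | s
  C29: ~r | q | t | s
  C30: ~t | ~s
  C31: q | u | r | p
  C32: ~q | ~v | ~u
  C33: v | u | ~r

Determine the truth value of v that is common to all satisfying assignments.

False

Suppose v = 1.
The clause (~p) is unit, so p = 0.
The clause (~q) is unit, so q = 0.
The clause (u) is unit, so u = 1.
The clause (~r) is unit, so r = 0.
The clause (~s) is unit, so s = 0.
The clause (~t) is unit, so t = 0.
That conflicts with the unit clause (t).
So every satisfying assignment has v = False.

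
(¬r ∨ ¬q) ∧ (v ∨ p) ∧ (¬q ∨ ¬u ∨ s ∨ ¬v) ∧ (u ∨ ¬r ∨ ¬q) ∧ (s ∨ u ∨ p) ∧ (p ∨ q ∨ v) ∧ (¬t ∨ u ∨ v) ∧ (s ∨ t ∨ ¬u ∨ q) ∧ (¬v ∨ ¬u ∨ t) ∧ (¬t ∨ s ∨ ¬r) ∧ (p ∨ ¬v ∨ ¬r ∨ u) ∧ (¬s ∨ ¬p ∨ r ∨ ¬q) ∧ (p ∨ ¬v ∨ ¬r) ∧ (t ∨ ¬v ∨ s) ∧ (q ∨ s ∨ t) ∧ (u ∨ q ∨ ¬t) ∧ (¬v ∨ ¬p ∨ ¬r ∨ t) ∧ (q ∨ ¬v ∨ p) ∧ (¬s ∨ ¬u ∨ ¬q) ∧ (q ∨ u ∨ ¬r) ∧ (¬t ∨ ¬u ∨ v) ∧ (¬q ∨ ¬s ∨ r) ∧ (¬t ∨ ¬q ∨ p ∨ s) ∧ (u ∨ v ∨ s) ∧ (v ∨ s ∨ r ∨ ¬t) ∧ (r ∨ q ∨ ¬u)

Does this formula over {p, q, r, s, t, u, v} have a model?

Yes

Branch on r: set r = True.
(¬q) alone gives q = False.
(u) alone gives u = True.
Branch on v: set v = False.
(p) alone gives p = True.
(¬t) alone gives t = False.
(s) alone gives s = True.
Every clause now holds.
A satisfying assignment: p=True; q=False; r=True; s=True; t=False; u=True; v=False.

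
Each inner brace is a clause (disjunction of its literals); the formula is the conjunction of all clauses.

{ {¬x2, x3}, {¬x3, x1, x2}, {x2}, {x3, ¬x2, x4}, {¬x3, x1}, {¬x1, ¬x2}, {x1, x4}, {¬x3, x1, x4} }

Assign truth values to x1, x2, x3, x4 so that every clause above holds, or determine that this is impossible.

Unit clause (x2) forces x2 = True.
Unit clause (x3) forces x3 = True.
Unit clause (x1) forces x1 = True.
That conflicts with the unit clause (¬x1).

UNSATISFIABLE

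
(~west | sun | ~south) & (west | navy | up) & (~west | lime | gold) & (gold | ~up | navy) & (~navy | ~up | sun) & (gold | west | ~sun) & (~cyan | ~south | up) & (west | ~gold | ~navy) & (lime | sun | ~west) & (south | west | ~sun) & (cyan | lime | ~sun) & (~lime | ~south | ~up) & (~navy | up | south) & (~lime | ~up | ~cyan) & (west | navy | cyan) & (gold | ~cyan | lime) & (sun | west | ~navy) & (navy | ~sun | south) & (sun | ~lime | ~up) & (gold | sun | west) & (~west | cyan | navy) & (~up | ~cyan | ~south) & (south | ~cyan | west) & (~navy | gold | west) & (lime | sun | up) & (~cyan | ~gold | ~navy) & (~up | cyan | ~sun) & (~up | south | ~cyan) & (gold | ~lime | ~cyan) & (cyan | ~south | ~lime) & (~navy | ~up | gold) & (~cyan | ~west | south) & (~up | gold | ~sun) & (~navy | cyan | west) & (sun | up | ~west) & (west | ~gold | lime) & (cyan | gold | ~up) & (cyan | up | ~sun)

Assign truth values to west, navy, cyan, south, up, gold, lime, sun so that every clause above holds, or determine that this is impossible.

UNSATISFIABLE

Case west = 0:
Case navy = 1:
From the singleton clause (~gold), gold = 0.
That conflicts with the unit clause (gold).
That branch fails; take navy = 0 instead.
From the singleton clause (up), up = 1.
From the singleton clause (gold), gold = 1.
From the singleton clause (cyan), cyan = 1.
From the singleton clause (~lime), lime = 0.
That conflicts with the unit clause (lime).
Both values of navy lead to a conflict.
That branch fails; take west = 1 instead.
Case sun = 1:
Case lime = 1:
Case south = 0:
From the singleton clause (navy), navy = 1.
From the singleton clause (up), up = 1.
From the singleton clause (~cyan), cyan = 0.
That conflicts with the unit clause (cyan).
That branch fails; take south = 1 instead.
From the singleton clause (~up), up = 0.
From the singleton clause (~cyan), cyan = 0.
That conflicts with the unit clause (cyan).
Both values of south lead to a conflict.
That branch fails; take lime = 0 instead.
From the singleton clause (gold), gold = 1.
From the singleton clause (cyan), cyan = 1.
From the singleton clause (~navy), navy = 0.
From the singleton clause (south), south = 1.
From the singleton clause (up), up = 1.
That conflicts with the unit clause (~up).
Both values of lime lead to a conflict.
That branch fails; take sun = 0 instead.
From the singleton clause (~south), south = 0.
From the singleton clause (lime), lime = 1.
From the singleton clause (~up), up = 0.
That conflicts with the unit clause (up).
Both values of sun lead to a conflict.
Both values of west lead to a conflict.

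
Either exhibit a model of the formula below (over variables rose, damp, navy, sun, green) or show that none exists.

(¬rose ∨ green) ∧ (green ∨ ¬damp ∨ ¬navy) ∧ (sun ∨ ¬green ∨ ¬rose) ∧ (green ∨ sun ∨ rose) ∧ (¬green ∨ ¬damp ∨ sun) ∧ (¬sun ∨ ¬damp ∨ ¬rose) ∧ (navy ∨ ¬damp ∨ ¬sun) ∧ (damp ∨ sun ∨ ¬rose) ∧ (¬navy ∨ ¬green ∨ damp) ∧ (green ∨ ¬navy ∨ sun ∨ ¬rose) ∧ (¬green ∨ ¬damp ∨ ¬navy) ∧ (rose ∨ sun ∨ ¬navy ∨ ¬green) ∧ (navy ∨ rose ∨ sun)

Case rose = False:
Case green = True:
Case damp = False:
From the singleton clause (¬navy), navy = False.
From the singleton clause (sun), sun = True.
Every clause now holds.

rose=False,  damp=False,  navy=False,  sun=True,  green=True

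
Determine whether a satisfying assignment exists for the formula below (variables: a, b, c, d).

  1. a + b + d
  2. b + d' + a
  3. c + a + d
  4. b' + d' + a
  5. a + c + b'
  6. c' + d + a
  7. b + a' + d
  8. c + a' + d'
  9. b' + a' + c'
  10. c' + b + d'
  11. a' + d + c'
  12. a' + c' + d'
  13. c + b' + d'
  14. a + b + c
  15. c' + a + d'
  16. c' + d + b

Try a = 1.
Try b = 1.
(c') alone gives c = 0.
(d') alone gives d = 0.
This assignment satisfies each clause.
A satisfying assignment: a: 1, b: 1, c: 0, d: 0.

Yes, satisfiable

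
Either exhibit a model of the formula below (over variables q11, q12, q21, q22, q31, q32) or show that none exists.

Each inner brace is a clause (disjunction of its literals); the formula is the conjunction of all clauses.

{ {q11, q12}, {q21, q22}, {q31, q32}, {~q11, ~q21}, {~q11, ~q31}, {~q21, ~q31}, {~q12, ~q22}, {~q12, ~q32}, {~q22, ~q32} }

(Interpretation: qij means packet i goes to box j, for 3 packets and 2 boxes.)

UNSATISFIABLE

Case q11 = 1:
(~q21) alone gives q21 = 0.
(q22) alone gives q22 = 1.
(~q31) alone gives q31 = 0.
(q32) alone gives q32 = 1.
But (~q32) is also a unit clause — contradiction.
That branch fails; take q11 = 0 instead.
(q12) alone gives q12 = 1.
(~q22) alone gives q22 = 0.
(q21) alone gives q21 = 1.
(~q31) alone gives q31 = 0.
(q32) alone gives q32 = 1.
But (~q32) is also a unit clause — contradiction.
Either choice for q11 ends in contradiction.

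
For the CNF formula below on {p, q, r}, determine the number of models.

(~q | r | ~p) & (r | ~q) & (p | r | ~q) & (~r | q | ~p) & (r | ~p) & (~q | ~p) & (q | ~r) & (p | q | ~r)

There are 2^3 = 8 truth assignments over (p, q, r).
Check each against the 8 clauses (columns in the order p, q, r):
  F F F  ✓ satisfies all
  F F T  ✗ fails (q | ~r)
  F T F  ✗ fails (r | ~q)
  F T T  ✓ satisfies all
  T F F  ✗ fails (r | ~p)
  T F T  ✗ fails (~r | q | ~p)
  T T F  ✗ fails (~q | r | ~p)
  T T T  ✗ fails (~q | ~p)
2 of the 8 rows are models.

2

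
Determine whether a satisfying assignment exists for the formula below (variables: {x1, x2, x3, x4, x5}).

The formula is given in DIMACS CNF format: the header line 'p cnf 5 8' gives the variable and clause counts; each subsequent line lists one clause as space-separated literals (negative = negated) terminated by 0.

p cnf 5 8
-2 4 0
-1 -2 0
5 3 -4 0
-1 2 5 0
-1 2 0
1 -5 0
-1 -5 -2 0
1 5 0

Try x2 = False.
From the singleton clause (¬x1), x1 = False.
From the singleton clause (¬x5), x5 = False.
Now (x5) is unsatisfied and unit — conflict.
So x2 must be the other value — set x2 = True.
From the singleton clause (x4), x4 = True.
From the singleton clause (¬x1), x1 = False.
From the singleton clause (¬x5), x5 = False.
Now (x5) is unsatisfied and unit — conflict.
Both values of x2 lead to a conflict.
No assignment satisfies every clause.

No, unsatisfiable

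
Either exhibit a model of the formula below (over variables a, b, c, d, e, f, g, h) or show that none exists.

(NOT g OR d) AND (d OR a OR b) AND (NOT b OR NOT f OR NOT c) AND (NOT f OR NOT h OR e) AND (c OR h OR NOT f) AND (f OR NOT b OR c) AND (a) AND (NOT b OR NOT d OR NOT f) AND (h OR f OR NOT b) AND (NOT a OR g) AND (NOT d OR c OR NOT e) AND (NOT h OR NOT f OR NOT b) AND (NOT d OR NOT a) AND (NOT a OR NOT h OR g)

The clause (a) is unit, so a = true.
The clause (g) is unit, so g = true.
The clause (d) is unit, so d = true.
That conflicts with the unit clause (NOT d).

UNSATISFIABLE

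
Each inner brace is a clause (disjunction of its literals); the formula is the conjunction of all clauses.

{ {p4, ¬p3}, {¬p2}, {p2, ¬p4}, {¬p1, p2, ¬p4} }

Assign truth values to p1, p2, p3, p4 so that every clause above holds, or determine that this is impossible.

Unit clause (¬p2) forces p2 = False.
Unit clause (¬p4) forces p4 = False.
Unit clause (¬p3) forces p3 = False.
Every clause is now satisfied; p1 is unconstrained.

p1 ↦ False, p2 ↦ False, p3 ↦ False, p4 ↦ False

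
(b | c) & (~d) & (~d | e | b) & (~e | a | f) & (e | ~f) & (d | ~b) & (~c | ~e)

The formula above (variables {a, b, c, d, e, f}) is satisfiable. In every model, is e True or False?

Suppose e = 1.
Unit clause (~d) forces d = 0.
Unit clause (~b) forces b = 0.
Unit clause (c) forces c = 1.
That conflicts with the unit clause (~c).
So every satisfying assignment has e = False.

False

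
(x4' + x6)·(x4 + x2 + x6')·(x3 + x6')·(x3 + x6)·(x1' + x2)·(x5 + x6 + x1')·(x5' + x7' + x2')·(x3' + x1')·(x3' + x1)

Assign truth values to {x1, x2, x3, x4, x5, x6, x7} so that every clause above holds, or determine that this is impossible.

Try x4 = 0.
Try x2 = 1.
Try x3 = 1.
The clause (x1') is unit, so x1 = 0.
Now (x1) is unsatisfied and unit — conflict.
Backtrack on x3: now try x3 = 0.
The clause (x6') is unit, so x6 = 0.
Now (x6) is unsatisfied and unit — conflict.
Both values of x3 lead to a conflict.
Backtrack on x2: now try x2 = 0.
The clause (x6') is unit, so x6 = 0.
The clause (x3) is unit, so x3 = 1.
The clause (x1') is unit, so x1 = 0.
Now (x1) is unsatisfied and unit — conflict.
Both values of x2 lead to a conflict.
Backtrack on x4: now try x4 = 1.
The clause (x6) is unit, so x6 = 1.
The clause (x3) is unit, so x3 = 1.
The clause (x1') is unit, so x1 = 0.
Now (x1) is unsatisfied and unit — conflict.
Both values of x4 lead to a conflict.

UNSATISFIABLE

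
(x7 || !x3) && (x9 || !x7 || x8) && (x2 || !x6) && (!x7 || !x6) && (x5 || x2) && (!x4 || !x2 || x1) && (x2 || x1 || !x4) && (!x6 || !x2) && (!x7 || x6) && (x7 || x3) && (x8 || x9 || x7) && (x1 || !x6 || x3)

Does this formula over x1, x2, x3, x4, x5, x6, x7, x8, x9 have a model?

Case x7 = true:
(!x6) alone gives x6 = false.
That conflicts with the unit clause (x6).
Backtrack on x7: now try x7 = false.
(!x3) alone gives x3 = false.
That conflicts with the unit clause (x3).
Either choice for x7 ends in contradiction.
No assignment satisfies every clause.

Unsatisfiable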